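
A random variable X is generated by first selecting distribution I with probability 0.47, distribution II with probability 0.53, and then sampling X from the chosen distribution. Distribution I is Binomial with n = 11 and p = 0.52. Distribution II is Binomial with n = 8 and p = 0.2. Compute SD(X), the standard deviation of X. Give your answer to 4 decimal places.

2.4894

Per component, I: μ=5.72, E[X²]=35.464; II: μ=1.6, E[X²]=3.84.
E[X] = 0.47·5.72 + 0.53·1.6 = 3.5364.
E[X²] = 0.47·35.464 + 0.53·3.84 = 18.7033.
Var(X) = E[X²] − (E[X])² = 18.7033 − 12.5061 = 6.19716.
SD(X) = √6.19716 = 2.48941.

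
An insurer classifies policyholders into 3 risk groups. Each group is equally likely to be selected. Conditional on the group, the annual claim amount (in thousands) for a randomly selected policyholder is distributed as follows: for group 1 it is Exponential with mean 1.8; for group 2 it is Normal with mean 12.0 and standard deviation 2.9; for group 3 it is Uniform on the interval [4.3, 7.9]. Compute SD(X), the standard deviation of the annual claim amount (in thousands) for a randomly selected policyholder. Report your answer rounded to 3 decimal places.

Per component, 1: μ=1.8, E[X²]=6.48; 2: μ=12, E[X²]=152.41; 3: μ=6.1, E[X²]=38.29.
E[X] = 0.333333·1.8 + 0.333333·12 + 0.333333·6.1 = 6.63333.
E[X²] = 0.333333·6.48 + 0.333333·152.41 + 0.333333·38.29 = 65.7267.
Var(X) = E[X²] − (E[X])² = 65.7267 − 44.0011 = 21.7256.
SD(X) = √21.7256 = 4.66107.

4.661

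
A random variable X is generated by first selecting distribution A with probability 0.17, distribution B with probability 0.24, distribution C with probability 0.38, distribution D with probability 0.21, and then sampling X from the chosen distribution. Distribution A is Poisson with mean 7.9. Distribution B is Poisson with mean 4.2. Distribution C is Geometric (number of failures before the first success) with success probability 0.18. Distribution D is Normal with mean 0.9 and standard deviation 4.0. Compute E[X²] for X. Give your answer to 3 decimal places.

38.228

For each component E[X²] = Var + (mean)², giving A: 70.31; B: 21.84; C: 46.0617; D: 16.81.
Overall E[X²] = 0.17·70.31 + 0.24·21.84 + 0.38·46.0617 + 0.21·16.81 = 38.2279.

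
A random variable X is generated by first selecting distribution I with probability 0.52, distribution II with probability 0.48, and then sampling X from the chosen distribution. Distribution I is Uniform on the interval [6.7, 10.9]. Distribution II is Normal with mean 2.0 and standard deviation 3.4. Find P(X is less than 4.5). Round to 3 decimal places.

0.369

Conditional on each component, P(X < 4.5): I: 0; II: 0.76892.
By total probability, P(X < 4.5) = 0.52·0 + 0.48·0.76892 = 0.369082.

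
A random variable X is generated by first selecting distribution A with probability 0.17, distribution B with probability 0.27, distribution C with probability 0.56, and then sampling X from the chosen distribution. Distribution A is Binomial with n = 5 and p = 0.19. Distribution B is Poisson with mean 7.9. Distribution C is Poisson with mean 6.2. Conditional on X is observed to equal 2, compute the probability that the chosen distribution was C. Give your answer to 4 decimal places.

Likelihoods P(X=2 | ·): A: 0.19185; B: 0.0115691; C: 0.0390057.
Posterior ∝ prior × likelihood. Numerator for C: 0.56·0.0390057 = 0.0218432.
Normalizing constant: 0.17·0.19185 + 0.27·0.0115691 + 0.56·0.0390057 = 0.0575813.
P(C | observation) = 0.0218432 / 0.0575813 = 0.379345.

0.3793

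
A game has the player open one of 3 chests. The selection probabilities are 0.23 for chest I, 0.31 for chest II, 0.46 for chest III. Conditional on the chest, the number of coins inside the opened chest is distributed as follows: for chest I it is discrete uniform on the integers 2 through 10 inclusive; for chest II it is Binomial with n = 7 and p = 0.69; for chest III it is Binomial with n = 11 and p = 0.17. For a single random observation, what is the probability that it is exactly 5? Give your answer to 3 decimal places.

Conditional on each chest, P(X = 5): I: 0.111111; II: 0.315637; III: 0.0214464.
By total probability, P(X = 5) = 0.23·0.111111 + 0.31·0.315637 + 0.46·0.0214464 = 0.133268.

0.133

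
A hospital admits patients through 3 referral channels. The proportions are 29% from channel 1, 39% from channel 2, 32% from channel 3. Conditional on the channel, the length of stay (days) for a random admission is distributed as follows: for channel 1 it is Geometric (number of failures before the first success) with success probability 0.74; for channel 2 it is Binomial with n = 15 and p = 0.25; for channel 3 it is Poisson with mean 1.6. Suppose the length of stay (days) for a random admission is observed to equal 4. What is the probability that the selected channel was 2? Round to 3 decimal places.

Likelihoods P(X=4 | ·): 1: 0.00338162; 2: 0.225199; 3: 0.0551312.
Posterior ∝ prior × likelihood. Numerator for 2: 0.39·0.225199 = 0.0878276.
Normalizing constant: 0.29·0.00338162 + 0.39·0.225199 + 0.32·0.0551312 = 0.10645.
P(2 | observation) = 0.0878276 / 0.10645 = 0.825058.

0.825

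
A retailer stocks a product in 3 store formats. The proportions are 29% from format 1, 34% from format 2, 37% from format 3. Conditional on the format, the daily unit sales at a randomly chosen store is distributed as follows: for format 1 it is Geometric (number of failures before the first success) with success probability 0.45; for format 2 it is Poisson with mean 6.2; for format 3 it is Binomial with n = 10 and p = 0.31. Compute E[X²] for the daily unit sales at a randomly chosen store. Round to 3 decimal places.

20.746

For each component E[X²] = Var + (mean)², giving 1: 4.20988; 2: 44.64; 3: 11.749.
Overall E[X²] = 0.29·4.20988 + 0.34·44.64 + 0.37·11.749 = 20.7456.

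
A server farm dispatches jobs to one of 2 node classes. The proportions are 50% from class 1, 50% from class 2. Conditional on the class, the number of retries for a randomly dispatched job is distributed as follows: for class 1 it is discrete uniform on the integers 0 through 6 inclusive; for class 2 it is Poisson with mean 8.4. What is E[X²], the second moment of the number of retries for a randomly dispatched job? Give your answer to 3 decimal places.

For each component E[X²] = Var + (mean)², giving 1: 13; 2: 78.96.
Overall E[X²] = 0.5·13 + 0.5·78.96 = 45.98.

45.980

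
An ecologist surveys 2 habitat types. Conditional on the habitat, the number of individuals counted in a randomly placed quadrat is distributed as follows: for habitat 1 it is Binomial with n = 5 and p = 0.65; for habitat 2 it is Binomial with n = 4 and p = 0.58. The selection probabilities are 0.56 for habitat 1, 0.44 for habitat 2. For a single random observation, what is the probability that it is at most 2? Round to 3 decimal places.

0.378

Conditional on each habitat, P(X ≤ 2): 1: 0.235169; 2: 0.559047.
By total probability, P(X ≤ 2) = 0.56·0.235169 + 0.44·0.559047 = 0.377675.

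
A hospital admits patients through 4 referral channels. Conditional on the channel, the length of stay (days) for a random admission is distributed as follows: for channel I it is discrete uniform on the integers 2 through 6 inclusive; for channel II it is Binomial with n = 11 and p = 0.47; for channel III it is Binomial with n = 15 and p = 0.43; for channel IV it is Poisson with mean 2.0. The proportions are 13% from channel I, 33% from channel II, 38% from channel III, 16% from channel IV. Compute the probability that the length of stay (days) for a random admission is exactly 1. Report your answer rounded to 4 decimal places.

Conditional on each channel, P(X = 1): I: 0; II: 0.00904168; III: 0.00246495; IV: 0.270671.
By total probability, P(X = 1) = 0.13·0 + 0.33·0.00904168 + 0.38·0.00246495 + 0.16·0.270671 = 0.0472277.

0.0472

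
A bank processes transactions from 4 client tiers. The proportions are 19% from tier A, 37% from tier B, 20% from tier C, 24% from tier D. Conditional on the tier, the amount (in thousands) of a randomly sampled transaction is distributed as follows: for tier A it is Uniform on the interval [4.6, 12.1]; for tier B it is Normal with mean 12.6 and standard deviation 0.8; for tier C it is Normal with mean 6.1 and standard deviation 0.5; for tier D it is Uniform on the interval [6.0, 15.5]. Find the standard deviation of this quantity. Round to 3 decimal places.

3.029

Per component, A: μ=8.35, E[X²]=74.41; B: μ=12.6, E[X²]=159.4; C: μ=6.1, E[X²]=37.46; D: μ=10.75, E[X²]=123.083.
E[X] = 0.19·8.35 + 0.37·12.6 + 0.2·6.1 + 0.24·10.75 = 10.0485.
E[X²] = 0.19·74.41 + 0.37·159.4 + 0.2·37.46 + 0.24·123.083 = 110.148.
Var(X) = E[X²] − (E[X])² = 110.148 − 100.972 = 9.17555.
SD(X) = √9.17555 = 3.02912.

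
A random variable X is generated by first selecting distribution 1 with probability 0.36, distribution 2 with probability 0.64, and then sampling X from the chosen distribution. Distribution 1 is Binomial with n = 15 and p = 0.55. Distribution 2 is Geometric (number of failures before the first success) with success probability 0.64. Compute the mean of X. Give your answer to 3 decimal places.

Component means — 1: 8.25; 2: 0.5625.
E[X] = 0.36·8.25 + 0.64·0.5625 = 3.33.

3.330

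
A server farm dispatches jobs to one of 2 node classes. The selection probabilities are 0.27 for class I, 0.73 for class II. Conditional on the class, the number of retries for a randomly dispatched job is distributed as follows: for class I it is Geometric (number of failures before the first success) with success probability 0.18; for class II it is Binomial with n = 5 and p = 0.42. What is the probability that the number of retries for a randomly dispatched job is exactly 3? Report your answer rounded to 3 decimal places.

Conditional on each class, P(X = 3): I: 0.0992462; II: 0.249232.
By total probability, P(X = 3) = 0.27·0.0992462 + 0.73·0.249232 = 0.208736.

0.209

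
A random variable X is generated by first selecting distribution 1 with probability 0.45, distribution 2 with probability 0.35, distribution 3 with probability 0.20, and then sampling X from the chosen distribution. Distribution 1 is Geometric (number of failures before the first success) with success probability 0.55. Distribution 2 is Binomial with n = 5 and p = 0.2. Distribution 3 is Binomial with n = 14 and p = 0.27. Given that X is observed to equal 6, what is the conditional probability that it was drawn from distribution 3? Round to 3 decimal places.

Likelihoods P(X=6 | ·): 1: 0.00456707; 2: 0; 3: 0.0938255.
Posterior ∝ prior × likelihood. Numerator for 3: 0.2·0.0938255 = 0.0187651.
Normalizing constant: 0.45·0.00456707 + 0.35·0 + 0.2·0.0938255 = 0.0208203.
P(3 | observation) = 0.0187651 / 0.0208203 = 0.901289.

0.901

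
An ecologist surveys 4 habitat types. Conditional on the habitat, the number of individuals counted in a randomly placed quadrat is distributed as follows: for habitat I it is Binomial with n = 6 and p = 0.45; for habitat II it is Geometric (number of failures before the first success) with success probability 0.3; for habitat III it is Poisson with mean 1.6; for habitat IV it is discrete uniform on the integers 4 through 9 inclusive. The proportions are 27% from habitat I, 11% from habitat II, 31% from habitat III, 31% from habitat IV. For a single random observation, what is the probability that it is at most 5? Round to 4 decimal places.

0.7763

Conditional on each habitat, P(X ≤ 5): I: 0.991696; II: 0.882351; III: 0.99396; IV: 0.333333.
By total probability, P(X ≤ 5) = 0.27·0.991696 + 0.11·0.882351 + 0.31·0.99396 + 0.31·0.333333 = 0.776277.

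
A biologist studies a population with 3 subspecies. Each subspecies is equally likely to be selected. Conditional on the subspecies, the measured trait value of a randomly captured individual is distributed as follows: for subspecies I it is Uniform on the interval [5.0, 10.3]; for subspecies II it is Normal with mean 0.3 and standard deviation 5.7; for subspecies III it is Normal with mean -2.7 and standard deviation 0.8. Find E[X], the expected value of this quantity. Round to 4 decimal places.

Component means — I: 7.65; II: 0.3; III: -2.7.
E[X] = 0.333333·7.65 + 0.333333·0.3 + 0.333333·-2.7 = 1.75.

1.7500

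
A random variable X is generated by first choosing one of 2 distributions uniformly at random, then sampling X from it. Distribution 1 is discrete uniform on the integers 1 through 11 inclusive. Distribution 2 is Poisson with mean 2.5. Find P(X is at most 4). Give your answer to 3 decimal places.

0.627

Conditional on each component, P(X ≤ 4): 1: 0.363636; 2: 0.891178.
By total probability, P(X ≤ 4) = 0.5·0.363636 + 0.5·0.891178 = 0.627407.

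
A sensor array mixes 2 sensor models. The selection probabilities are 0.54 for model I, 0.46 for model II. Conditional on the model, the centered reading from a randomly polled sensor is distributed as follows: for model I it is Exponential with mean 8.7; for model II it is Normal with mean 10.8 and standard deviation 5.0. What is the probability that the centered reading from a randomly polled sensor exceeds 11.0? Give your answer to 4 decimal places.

0.3752

Conditional on each model, P(X > 11.0): I: 0.282418; II: 0.484047.
By total probability, P(X > 11.0) = 0.54·0.282418 + 0.46·0.484047 = 0.375167.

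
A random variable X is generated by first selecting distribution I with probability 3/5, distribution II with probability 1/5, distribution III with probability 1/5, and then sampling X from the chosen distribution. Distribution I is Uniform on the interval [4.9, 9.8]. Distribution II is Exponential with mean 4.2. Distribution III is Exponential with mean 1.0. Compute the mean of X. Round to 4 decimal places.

5.4500

Component means — I: 7.35; II: 4.2; III: 1.
E[X] = 0.6·7.35 + 0.2·4.2 + 0.2·1 = 5.45.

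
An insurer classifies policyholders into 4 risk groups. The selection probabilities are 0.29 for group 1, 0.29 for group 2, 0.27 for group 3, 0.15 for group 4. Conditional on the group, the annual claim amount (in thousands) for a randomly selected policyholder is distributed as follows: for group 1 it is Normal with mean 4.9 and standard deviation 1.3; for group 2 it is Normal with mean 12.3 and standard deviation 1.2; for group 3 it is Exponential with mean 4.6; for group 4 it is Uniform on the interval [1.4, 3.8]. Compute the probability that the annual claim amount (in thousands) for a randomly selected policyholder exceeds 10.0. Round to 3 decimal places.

0.313

Conditional on each group, P(X > 10.0): 1: 4.37126e-05; 2: 0.97236; 3: 0.113732; 4: 0.
By total probability, P(X > 10.0) = 0.29·4.37126e-05 + 0.29·0.97236 + 0.27·0.113732 + 0.15·0 = 0.312705.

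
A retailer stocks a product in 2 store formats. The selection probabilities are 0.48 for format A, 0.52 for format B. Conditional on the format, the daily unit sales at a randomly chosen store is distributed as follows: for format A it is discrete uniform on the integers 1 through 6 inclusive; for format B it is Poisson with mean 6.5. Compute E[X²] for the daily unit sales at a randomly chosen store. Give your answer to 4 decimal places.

For each component E[X²] = Var + (mean)², giving A: 15.1667; B: 48.75.
Overall E[X²] = 0.48·15.1667 + 0.52·48.75 = 32.63.

32.6300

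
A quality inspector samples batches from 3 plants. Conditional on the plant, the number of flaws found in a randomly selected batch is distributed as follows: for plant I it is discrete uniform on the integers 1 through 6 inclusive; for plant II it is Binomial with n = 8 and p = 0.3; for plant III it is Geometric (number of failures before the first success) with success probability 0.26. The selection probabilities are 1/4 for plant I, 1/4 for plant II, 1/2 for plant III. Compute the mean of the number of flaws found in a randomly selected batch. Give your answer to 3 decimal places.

Component means — I: 3.5; II: 2.4; III: 2.84615.
E[X] = 0.25·3.5 + 0.25·2.4 + 0.5·2.84615 = 2.89808.

2.898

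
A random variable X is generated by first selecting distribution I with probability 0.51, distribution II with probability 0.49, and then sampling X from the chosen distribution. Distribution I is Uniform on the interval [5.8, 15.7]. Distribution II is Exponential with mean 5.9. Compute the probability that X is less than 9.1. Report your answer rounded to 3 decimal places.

Conditional on each component, P(X < 9.1): I: 0.333333; II: 0.786127.
By total probability, P(X < 9.1) = 0.51·0.333333 + 0.49·0.786127 = 0.555202.

0.555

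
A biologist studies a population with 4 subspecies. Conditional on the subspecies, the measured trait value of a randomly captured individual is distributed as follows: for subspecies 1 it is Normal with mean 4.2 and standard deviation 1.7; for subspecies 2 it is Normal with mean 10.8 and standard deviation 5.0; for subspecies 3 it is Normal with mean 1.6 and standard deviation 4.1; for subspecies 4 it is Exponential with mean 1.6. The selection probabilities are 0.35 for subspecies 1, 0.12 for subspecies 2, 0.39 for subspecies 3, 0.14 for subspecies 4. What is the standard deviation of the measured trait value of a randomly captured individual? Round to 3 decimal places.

4.404

Per component, 1: μ=4.2, E[X²]=20.53; 2: μ=10.8, E[X²]=141.64; 3: μ=1.6, E[X²]=19.37; 4: μ=1.6, E[X²]=5.12.
E[X] = 0.35·4.2 + 0.12·10.8 + 0.39·1.6 + 0.14·1.6 = 3.614.
E[X²] = 0.35·20.53 + 0.12·141.64 + 0.39·19.37 + 0.14·5.12 = 32.4534.
Var(X) = E[X²] − (E[X])² = 32.4534 − 13.061 = 19.3924.
SD(X) = √19.3924 = 4.40368.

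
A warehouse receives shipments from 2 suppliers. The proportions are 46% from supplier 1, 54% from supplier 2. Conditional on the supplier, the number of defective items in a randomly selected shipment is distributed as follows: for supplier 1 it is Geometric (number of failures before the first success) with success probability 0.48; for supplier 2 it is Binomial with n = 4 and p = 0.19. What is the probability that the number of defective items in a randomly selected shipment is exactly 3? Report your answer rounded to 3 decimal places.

0.043

Conditional on each supplier, P(X = 3): 1: 0.0674918; 2: 0.0222232.
By total probability, P(X = 3) = 0.46·0.0674918 + 0.54·0.0222232 = 0.0430468.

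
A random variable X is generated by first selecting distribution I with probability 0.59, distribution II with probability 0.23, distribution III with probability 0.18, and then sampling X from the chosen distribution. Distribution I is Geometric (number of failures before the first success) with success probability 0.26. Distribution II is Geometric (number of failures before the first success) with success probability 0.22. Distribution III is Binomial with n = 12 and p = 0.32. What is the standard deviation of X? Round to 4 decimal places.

3.2879

Per component, I: μ=2.84615, E[X²]=19.0473; II: μ=3.54545, E[X²]=28.686; III: μ=3.84, E[X²]=17.3568.
E[X] = 0.59·2.84615 + 0.23·3.54545 + 0.18·3.84 = 3.18589.
E[X²] = 0.59·19.0473 + 0.23·28.686 + 0.18·17.3568 = 20.9599.
Var(X) = E[X²] − (E[X])² = 20.9599 − 10.1499 = 10.8101.
SD(X) = √10.8101 = 3.28787.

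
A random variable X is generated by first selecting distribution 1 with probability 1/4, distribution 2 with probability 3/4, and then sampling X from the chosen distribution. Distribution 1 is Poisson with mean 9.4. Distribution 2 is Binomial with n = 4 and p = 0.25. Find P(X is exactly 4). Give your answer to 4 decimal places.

0.0097

Conditional on each component, P(X = 4): 1: 0.0269111; 2: 0.00390625.
By total probability, P(X = 4) = 0.25·0.0269111 + 0.75·0.00390625 = 0.00965747.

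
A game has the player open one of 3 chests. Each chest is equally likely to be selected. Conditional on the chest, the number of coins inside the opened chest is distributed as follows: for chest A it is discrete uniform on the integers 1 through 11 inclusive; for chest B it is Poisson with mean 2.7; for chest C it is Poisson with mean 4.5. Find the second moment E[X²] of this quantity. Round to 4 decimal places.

For each component E[X²] = Var + (mean)², giving A: 46; B: 9.99; C: 24.75.
Overall E[X²] = 0.333333·46 + 0.333333·9.99 + 0.333333·24.75 = 26.9133.

26.9133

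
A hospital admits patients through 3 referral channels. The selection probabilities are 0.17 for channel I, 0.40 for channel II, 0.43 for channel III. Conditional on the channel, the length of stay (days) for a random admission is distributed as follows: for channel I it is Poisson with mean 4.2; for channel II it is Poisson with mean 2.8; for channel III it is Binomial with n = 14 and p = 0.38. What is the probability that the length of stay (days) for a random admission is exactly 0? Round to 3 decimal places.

Conditional on each channel, P(X = 0): I: 0.0149956; II: 0.0608101; III: 0.00124018.
By total probability, P(X = 0) = 0.17·0.0149956 + 0.4·0.0608101 + 0.43·0.00124018 = 0.0274065.

0.027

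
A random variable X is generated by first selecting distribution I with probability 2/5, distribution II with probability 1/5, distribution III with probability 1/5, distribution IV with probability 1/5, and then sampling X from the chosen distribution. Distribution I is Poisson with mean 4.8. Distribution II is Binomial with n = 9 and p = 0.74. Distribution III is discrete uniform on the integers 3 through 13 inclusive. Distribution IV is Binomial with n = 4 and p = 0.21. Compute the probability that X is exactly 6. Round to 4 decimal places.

0.1226

Conditional on each component, P(X = 6): I: 0.139798; II: 0.242432; III: 0.0909091; IV: 0.
By total probability, P(X = 6) = 0.4·0.139798 + 0.2·0.242432 + 0.2·0.0909091 + 0.2·0 = 0.122587.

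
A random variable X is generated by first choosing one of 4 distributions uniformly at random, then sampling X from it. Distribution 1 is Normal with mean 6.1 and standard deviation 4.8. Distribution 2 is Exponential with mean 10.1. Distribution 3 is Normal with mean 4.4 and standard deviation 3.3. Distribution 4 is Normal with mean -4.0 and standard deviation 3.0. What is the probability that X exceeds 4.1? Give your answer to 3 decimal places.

Conditional on each component, P(X > 4.1): 1: 0.661539; 2: 0.66635; 3: 0.536218; 4: 0.00346697.
By total probability, P(X > 4.1) = 0.25·0.661539 + 0.25·0.66635 + 0.25·0.536218 + 0.25·0.00346697 = 0.466893.

0.467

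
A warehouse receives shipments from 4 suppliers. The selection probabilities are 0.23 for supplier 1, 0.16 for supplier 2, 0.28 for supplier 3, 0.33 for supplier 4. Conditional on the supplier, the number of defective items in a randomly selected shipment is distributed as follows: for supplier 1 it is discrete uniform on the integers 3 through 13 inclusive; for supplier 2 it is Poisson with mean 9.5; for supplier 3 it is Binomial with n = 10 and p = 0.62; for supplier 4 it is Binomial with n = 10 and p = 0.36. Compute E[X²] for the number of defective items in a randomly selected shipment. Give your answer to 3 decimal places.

49.440

For each component E[X²] = Var + (mean)², giving 1: 74; 2: 99.75; 3: 40.796; 4: 15.264.
Overall E[X²] = 0.23·74 + 0.16·99.75 + 0.28·40.796 + 0.33·15.264 = 49.44.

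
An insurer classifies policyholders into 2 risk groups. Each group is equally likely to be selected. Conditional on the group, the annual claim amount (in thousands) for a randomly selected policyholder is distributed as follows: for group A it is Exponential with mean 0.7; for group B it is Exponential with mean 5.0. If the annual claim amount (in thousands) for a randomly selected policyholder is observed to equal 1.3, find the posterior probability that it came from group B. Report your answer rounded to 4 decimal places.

0.4088

Likelihoods f(1.3 | ·): A: 0.223026; B: 0.15421.
Posterior ∝ prior × likelihood. Numerator for B: 0.5·0.15421 = 0.0771052.
Normalizing constant: 0.5·0.223026 + 0.5·0.15421 = 0.188618.
P(B | observation) = 0.0771052 / 0.188618 = 0.40879.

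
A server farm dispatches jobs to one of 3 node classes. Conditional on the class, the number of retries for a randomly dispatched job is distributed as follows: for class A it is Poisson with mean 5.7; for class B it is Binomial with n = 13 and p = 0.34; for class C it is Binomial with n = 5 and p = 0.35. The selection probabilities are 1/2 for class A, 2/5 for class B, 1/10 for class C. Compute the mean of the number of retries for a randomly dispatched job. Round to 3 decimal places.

Component means — A: 5.7; B: 4.42; C: 1.75.
E[X] = 0.5·5.7 + 0.4·4.42 + 0.1·1.75 = 4.793.

4.793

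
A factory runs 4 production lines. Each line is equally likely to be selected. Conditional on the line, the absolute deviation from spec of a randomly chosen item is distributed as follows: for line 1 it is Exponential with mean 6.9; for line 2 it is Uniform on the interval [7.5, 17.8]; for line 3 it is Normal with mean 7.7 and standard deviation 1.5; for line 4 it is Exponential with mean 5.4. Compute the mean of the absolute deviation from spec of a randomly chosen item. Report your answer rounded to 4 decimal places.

8.1625

Component means — 1: 6.9; 2: 12.65; 3: 7.7; 4: 5.4.
E[X] = 0.25·6.9 + 0.25·12.65 + 0.25·7.7 + 0.25·5.4 = 8.1625.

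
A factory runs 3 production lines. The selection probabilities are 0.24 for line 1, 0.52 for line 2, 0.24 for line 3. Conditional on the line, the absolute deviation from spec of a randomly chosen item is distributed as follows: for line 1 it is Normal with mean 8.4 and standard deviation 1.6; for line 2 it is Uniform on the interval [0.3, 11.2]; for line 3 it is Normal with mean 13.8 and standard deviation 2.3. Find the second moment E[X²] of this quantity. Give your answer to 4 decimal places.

86.8649

For each component E[X²] = Var + (mean)², giving 1: 73.12; 2: 42.9633; 3: 195.73.
Overall E[X²] = 0.24·73.12 + 0.52·42.9633 + 0.24·195.73 = 86.8649.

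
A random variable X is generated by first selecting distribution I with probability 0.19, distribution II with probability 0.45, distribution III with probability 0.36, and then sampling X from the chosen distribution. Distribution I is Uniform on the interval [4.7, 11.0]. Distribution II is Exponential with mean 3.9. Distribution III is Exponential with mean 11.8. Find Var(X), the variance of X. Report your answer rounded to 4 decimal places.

70.1110

Per component, I: μ=7.85, E[X²]=64.93; II: μ=3.9, E[X²]=30.42; III: μ=11.8, E[X²]=278.48.
E[X] = 0.19·7.85 + 0.45·3.9 + 0.36·11.8 = 7.4945.
E[X²] = 0.19·64.93 + 0.45·30.42 + 0.36·278.48 = 126.279.
Var(X) = E[X²] − (E[X])² = 126.279 − 56.1675 = 70.111.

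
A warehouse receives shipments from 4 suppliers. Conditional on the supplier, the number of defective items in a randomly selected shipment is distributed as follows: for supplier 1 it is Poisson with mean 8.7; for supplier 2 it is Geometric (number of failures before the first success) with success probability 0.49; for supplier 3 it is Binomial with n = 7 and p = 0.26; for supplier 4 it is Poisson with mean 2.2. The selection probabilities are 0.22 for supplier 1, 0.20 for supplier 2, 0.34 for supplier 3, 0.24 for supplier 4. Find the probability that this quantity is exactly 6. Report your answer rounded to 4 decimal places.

0.0285

Conditional on each supplier, P(X = 6): 1: 0.100328; 2: 0.00862218; 3: 0.00160018; 4: 0.0174484.
By total probability, P(X = 6) = 0.22·0.100328 + 0.2·0.00862218 + 0.34·0.00160018 + 0.24·0.0174484 = 0.0285282.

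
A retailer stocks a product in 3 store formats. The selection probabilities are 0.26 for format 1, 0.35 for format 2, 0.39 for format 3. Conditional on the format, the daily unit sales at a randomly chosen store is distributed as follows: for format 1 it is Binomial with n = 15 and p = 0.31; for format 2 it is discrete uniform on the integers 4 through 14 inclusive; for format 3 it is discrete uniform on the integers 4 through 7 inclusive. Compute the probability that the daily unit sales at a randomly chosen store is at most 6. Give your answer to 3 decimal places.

Conditional on each format, P(X ≤ 6): 1: 0.84912; 2: 0.272727; 3: 0.75.
By total probability, P(X ≤ 6) = 0.26·0.84912 + 0.35·0.272727 + 0.39·0.75 = 0.608726.

0.609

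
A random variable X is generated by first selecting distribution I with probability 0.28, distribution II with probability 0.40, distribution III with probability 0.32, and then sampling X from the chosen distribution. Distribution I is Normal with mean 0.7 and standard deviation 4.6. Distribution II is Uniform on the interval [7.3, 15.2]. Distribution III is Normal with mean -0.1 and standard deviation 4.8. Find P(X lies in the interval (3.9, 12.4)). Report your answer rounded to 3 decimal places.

0.388

Conditional on each component, P(3.9 < X < 12.4): I: 0.237836; II: 0.64557; III: 0.197723.
By total probability, P(3.9 < X < 12.4) = 0.28·0.237836 + 0.4·0.64557 + 0.32·0.197723 = 0.388093.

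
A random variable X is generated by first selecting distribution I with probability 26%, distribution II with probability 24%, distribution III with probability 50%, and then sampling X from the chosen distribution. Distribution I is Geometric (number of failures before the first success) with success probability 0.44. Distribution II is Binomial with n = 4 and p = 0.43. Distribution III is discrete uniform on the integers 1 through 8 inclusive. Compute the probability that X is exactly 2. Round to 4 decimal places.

Conditional on each component, P(X = 2): I: 0.137984; II: 0.360444; III: 0.125.
By total probability, P(X = 2) = 0.26·0.137984 + 0.24·0.360444 + 0.5·0.125 = 0.184882.

0.1849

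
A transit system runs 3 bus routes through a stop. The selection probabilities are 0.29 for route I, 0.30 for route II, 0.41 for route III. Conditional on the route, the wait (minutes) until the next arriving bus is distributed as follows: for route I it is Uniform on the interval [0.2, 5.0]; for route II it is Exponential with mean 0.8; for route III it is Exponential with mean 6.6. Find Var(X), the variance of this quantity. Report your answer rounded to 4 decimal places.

Per component, I: μ=2.6, E[X²]=8.68; II: μ=0.8, E[X²]=1.28; III: μ=6.6, E[X²]=87.12.
E[X] = 0.29·2.6 + 0.3·0.8 + 0.41·6.6 = 3.7.
E[X²] = 0.29·8.68 + 0.3·1.28 + 0.41·87.12 = 38.6204.
Var(X) = E[X²] − (E[X])² = 38.6204 − 13.69 = 24.9304.

24.9304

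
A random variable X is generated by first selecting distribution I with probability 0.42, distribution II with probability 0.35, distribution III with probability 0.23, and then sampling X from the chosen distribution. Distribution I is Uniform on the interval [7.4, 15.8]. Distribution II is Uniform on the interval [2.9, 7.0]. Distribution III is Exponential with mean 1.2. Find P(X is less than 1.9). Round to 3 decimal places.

Conditional on each component, P(X < 1.9): I: 0; II: 0; III: 0.79471.
By total probability, P(X < 1.9) = 0.42·0 + 0.35·0 + 0.23·0.79471 = 0.182783.

0.183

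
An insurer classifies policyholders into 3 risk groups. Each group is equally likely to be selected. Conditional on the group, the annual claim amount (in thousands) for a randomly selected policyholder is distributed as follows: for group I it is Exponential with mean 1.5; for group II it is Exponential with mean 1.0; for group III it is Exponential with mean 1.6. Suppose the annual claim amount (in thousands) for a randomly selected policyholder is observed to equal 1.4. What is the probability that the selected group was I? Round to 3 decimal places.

Likelihoods f(1.4 | ·): I: 0.26216; II: 0.246597; III: 0.260539.
Posterior ∝ prior × likelihood. Numerator for I: 0.333333·0.26216 = 0.0873868.
Normalizing constant: 0.333333·0.26216 + 0.333333·0.246597 + 0.333333·0.260539 = 0.256432.
P(I | observation) = 0.0873868 / 0.256432 = 0.34078.

0.341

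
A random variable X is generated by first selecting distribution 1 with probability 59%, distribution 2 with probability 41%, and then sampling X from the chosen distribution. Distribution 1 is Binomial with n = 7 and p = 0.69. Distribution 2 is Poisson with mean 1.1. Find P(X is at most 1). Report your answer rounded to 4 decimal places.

Conditional on each component, P(X ≤ 1): 1: 0.00456177; 2: 0.699029.
By total probability, P(X ≤ 1) = 0.59·0.00456177 + 0.41·0.699029 = 0.289293.

0.2893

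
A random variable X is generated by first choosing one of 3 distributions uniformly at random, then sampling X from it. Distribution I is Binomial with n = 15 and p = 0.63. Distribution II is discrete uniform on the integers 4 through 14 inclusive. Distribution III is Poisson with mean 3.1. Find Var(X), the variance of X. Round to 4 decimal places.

13.9027

Per component, I: μ=9.45, E[X²]=92.799; II: μ=9, E[X²]=91; III: μ=3.1, E[X²]=12.71.
E[X] = 0.333333·9.45 + 0.333333·9 + 0.333333·3.1 = 7.18333.
E[X²] = 0.333333·92.799 + 0.333333·91 + 0.333333·12.71 = 65.503.
Var(X) = E[X²] − (E[X])² = 65.503 − 51.6003 = 13.9027.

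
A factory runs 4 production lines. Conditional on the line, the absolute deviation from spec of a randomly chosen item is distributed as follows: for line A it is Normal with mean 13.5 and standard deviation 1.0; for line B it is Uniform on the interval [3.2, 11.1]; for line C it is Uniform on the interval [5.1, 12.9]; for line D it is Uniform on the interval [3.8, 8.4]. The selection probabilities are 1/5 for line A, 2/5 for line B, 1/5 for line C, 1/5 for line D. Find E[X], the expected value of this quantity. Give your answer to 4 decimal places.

8.5800

Component means — A: 13.5; B: 7.15; C: 9; D: 6.1.
E[X] = 0.2·13.5 + 0.4·7.15 + 0.2·9 + 0.2·6.1 = 8.58.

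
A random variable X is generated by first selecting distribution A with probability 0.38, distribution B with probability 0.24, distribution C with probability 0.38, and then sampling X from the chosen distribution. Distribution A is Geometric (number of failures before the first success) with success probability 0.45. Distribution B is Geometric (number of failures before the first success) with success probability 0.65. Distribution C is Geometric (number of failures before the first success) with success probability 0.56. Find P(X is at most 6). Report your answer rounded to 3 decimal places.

0.993

Conditional on each component, P(X ≤ 6): A: 0.984776; B: 0.999357; C: 0.996807.
By total probability, P(X ≤ 6) = 0.38·0.984776 + 0.24·0.999357 + 0.38·0.996807 = 0.992847.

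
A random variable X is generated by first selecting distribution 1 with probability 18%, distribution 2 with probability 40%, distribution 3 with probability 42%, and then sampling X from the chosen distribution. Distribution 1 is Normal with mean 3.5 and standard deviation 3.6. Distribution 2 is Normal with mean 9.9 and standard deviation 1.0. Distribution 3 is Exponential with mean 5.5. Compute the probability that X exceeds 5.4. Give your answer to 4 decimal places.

0.6111

Conditional on each component, P(X > 5.4): 1: 0.298827; 2: 0.999997; 3: 0.374629.
By total probability, P(X > 5.4) = 0.18·0.298827 + 0.4·0.999997 + 0.42·0.374629 = 0.611132.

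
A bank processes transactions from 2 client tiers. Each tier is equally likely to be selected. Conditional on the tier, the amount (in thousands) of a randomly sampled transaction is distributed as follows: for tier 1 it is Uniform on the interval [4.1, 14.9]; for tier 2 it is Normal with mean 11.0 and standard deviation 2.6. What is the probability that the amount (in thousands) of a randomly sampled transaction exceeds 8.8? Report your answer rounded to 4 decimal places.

0.6830

Conditional on each tier, P(X > 8.8): 1: 0.564815; 2: 0.801267.
By total probability, P(X > 8.8) = 0.5·0.564815 + 0.5·0.801267 = 0.683041.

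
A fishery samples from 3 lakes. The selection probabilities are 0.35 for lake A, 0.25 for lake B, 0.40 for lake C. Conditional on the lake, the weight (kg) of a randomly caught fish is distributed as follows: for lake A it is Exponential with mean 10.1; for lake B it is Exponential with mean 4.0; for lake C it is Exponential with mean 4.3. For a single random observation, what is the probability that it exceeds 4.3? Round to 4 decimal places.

0.4611

Conditional on each lake, P(X > 4.3): A: 0.653284; B: 0.341298; C: 0.367879.
By total probability, P(X > 4.3) = 0.35·0.653284 + 0.25·0.341298 + 0.4·0.367879 = 0.461126.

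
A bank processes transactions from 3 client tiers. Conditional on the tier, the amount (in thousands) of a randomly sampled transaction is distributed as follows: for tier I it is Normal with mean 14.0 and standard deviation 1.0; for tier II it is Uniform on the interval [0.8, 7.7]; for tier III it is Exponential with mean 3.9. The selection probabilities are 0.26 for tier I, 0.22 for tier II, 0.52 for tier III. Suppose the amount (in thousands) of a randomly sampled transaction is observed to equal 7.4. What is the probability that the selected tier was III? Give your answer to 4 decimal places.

0.3854

Likelihoods f(7.4 | ·): I: 1.38668e-10; II: 0.144928; III: 0.0384494.
Posterior ∝ prior × likelihood. Numerator for III: 0.52·0.0384494 = 0.0199937.
Normalizing constant: 0.26·1.38668e-10 + 0.22·0.144928 + 0.52·0.0384494 = 0.0518777.
P(III | observation) = 0.0199937 / 0.0518777 = 0.3854.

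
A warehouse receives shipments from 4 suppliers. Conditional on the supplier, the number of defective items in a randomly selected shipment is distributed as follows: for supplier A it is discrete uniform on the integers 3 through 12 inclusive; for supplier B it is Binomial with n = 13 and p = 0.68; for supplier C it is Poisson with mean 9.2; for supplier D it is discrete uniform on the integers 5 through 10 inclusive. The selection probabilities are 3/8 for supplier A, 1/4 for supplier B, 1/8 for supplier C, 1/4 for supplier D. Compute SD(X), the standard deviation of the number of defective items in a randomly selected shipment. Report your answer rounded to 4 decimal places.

Per component, A: μ=7.5, E[X²]=64.5; B: μ=8.84, E[X²]=80.9744; C: μ=9.2, E[X²]=93.84; D: μ=7.5, E[X²]=59.1667.
E[X] = 0.375·7.5 + 0.25·8.84 + 0.125·9.2 + 0.25·7.5 = 8.0475.
E[X²] = 0.375·64.5 + 0.25·80.9744 + 0.125·93.84 + 0.25·59.1667 = 70.9528.
Var(X) = E[X²] − (E[X])² = 70.9528 − 64.7623 = 6.19051.
SD(X) = √6.19051 = 2.48807.

2.4881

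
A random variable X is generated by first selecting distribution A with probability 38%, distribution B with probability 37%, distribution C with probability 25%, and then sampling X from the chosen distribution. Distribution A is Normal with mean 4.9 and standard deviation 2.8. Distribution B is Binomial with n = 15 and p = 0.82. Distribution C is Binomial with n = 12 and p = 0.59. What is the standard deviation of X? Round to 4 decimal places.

3.8981

Per component, A: μ=4.9, E[X²]=31.85; B: μ=12.3, E[X²]=153.504; C: μ=7.08, E[X²]=53.0292.
E[X] = 0.38·4.9 + 0.37·12.3 + 0.25·7.08 = 8.183.
E[X²] = 0.38·31.85 + 0.37·153.504 + 0.25·53.0292 = 82.1568.
Var(X) = E[X²] − (E[X])² = 82.1568 − 66.9615 = 15.1953.
SD(X) = √15.1953 = 3.89811.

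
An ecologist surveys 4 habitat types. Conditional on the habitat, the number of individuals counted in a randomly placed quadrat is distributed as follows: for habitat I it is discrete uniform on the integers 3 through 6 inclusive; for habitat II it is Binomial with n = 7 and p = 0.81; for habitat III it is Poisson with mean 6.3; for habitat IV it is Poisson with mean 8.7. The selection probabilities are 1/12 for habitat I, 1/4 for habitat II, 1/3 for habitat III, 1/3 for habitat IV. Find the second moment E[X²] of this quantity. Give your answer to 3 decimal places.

For each component E[X²] = Var + (mean)², giving I: 21.5; II: 33.2262; III: 45.99; IV: 84.39.
Overall E[X²] = 0.0833333·21.5 + 0.25·33.2262 + 0.333333·45.99 + 0.333333·84.39 = 53.5582.

53.558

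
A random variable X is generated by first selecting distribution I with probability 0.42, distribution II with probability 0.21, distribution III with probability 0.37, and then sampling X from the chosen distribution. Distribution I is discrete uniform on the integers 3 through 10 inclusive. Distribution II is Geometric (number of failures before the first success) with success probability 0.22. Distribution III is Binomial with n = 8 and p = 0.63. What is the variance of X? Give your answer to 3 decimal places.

7.554

Per component, I: μ=6.5, E[X²]=47.5; II: μ=3.54545, E[X²]=28.686; III: μ=5.04, E[X²]=27.2664.
E[X] = 0.42·6.5 + 0.21·3.54545 + 0.37·5.04 = 5.33935.
E[X²] = 0.42·47.5 + 0.21·28.686 + 0.37·27.2664 = 36.0626.
Var(X) = E[X²] − (E[X])² = 36.0626 − 28.5086 = 7.55401.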